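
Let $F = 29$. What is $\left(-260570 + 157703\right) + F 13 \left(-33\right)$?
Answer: $-115308$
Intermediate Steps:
$\left(-260570 + 157703\right) + F 13 \left(-33\right) = \left(-260570 + 157703\right) + 29 \cdot 13 \left(-33\right) = -102867 + 377 \left(-33\right) = -102867 - 12441 = -115308$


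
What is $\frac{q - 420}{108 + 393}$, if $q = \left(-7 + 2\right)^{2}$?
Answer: $- \frac{395}{501} \approx -0.78842$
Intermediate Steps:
$q = 25$ ($q = \left(-5\right)^{2} = 25$)
$\frac{q - 420}{108 + 393} = \frac{25 - 420}{108 + 393} = - \frac{395}{501}$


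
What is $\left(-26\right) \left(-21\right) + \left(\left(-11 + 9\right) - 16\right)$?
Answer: $528$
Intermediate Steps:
$\left(-26\right) \left(-21\right) + \left(\left(-11 + 9\right) - 16\right) = 546 - 18 = 528$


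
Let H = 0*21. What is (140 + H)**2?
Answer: 19600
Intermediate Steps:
H = 0
(140 + H)**2 = (140 + 0)**2 = 140**2 = 19600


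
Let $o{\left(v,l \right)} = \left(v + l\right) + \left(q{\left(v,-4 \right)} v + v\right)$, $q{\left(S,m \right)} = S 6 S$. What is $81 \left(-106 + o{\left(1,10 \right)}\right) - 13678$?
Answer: $-20806$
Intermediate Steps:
$q{\left(S,m \right)} = 6 S^{2}$ ($q{\left(S,m \right)} = 6 S S = 6 S^{2}$)
$o{\left(v,l \right)} = l + 2 v + 6 v^{3}$ ($o{\left(v,l \right)} = \left(v + l\right) + \left(6 v^{2} v + v\right) = \left(l + v\right) + \left(6 v^{3} + v\right) = \left(l + v\right) + \left(v + 6 v^{3}\right) = l + 2 v + 6 v^{3}$)
$81 \left(-106 + o{\left(1,10 \right)}\right) - 13678 = 81 \left(-106 + \left(10 + 2 \cdot 1 + 6 \cdot 1^{3}\right)\right) - 13678 = 81 \left(-106 + \left(10 + 2 + 6 \cdot 1\right)\right) - 13678 = 81 \left(-106 + \left(10 + 2 + 6\right)\right) - 13678 = 81 \left(-106 + 18\right) - 13678 = 81 \left(-88\right) - 13678 = -7128 - 13678 = -20806$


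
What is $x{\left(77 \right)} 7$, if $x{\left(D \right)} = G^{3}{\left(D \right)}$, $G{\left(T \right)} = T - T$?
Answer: $0$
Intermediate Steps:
$G{\left(T \right)} = 0$
$x{\left(D \right)} = 0$ ($x{\left(D \right)} = 0^{3} = 0$)
$x{\left(77 \right)} 7 = 0 \cdot 7 = 0$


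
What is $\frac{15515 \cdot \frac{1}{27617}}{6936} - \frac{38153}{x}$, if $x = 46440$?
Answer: $- \frac{76120253341}{92663043930} \approx -0.82147$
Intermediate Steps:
$\frac{15515 \cdot \frac{1}{27617}}{6936} - \frac{38153}{x} = \frac{15515 \cdot \frac{1}{27617}}{6936} - \frac{38153}{46440} = 15515 \cdot \frac{1}{27617} \cdot \frac{1}{6936} - \frac{38153}{46440} = \frac{15515}{27617} \cdot \frac{1}{6936} - \frac{38153}{46440} = \frac{15515}{191551512} - \frac{38153}{46440} = - \frac{76120253341}{92663043930}$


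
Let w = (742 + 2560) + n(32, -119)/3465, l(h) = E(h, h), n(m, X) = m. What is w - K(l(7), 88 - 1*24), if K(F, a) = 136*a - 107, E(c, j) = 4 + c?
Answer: -18347143/3465 ≈ -5295.0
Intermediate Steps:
l(h) = 4 + h
K(F, a) = -107 + 136*a
w = 11441462/3465 (w = (742 + 2560) + 32/3465 = 3302 + 32*(1/3465) = 3302 + 32/3465 = 11441462/3465 ≈ 3302.0)
w - K(l(7), 88 - 1*24) = 11441462/3465 - (-107 + 136*(88 - 1*24)) = 11441462/3465 - (-107 + 136*(88 - 24)) = 11441462/3465 - (-107 + 136*64) = 11441462/3465 - (-107 + 8704) = 11441462/3465 - 1*8597 = 11441462/3465 - 8597 = -18347143/3465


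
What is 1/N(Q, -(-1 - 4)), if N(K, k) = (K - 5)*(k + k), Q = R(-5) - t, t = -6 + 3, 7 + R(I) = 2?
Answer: -1/70 ≈ -0.014286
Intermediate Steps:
R(I) = -5 (R(I) = -7 + 2 = -5)
t = -3
Q = -2 (Q = -5 - 1*(-3) = -5 + 3 = -2)
N(K, k) = 2*k*(-5 + K) (N(K, k) = (-5 + K)*(2*k) = 2*k*(-5 + K))
1/N(Q, -(-1 - 4)) = 1/(2*(-(-1 - 4))*(-5 - 2)) = 1/(2*(-1*(-5))*(-7)) = 1/(2*5*(-7)) = 1/(-70) = -1/70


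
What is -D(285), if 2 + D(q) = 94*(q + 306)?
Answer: -55552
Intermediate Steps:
D(q) = 28762 + 94*q (D(q) = -2 + 94*(q + 306) = -2 + 94*(306 + q) = -2 + (28764 + 94*q) = 28762 + 94*q)
-D(285) = -(28762 + 94*285) = -(28762 + 26790) = -1*55552 = -55552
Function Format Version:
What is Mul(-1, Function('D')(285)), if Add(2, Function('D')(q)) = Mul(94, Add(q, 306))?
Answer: -55552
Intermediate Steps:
Function('D')(q) = Add(28762, Mul(94, q)) (Function('D')(q) = Add(-2, Mul(94, Add(q, 306))) = Add(-2, Mul(94, Add(306, q))) = Add(-2, Add(28764, Mul(94, q))) = Add(28762, Mul(94, q)))
Mul(-1, Function('D')(285)) = Mul(-1, Add(28762, Mul(94, 285))) = Mul(-1, Add(28762, 26790)) = Mul(-1, 55552) = -55552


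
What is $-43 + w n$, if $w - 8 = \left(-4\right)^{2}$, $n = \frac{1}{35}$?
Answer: $- \frac{1481}{35} \approx -42.314$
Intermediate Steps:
$n = \frac{1}{35} \approx 0.028571$
$w = 24$ ($w = 8 + \left(-4\right)^{2} = 8 + 16 = 24$)
$-43 + w n = -43 + 24 \cdot \frac{1}{35} = -43 + \frac{24}{35} = - \frac{1481}{35}$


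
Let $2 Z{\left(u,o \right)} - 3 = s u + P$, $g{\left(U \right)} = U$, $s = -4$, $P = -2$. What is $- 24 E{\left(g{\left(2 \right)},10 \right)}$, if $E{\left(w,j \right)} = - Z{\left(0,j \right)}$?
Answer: $12$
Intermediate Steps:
$Z{\left(u,o \right)} = \frac{1}{2} - 2 u$ ($Z{\left(u,o \right)} = \frac{3}{2} + \frac{- 4 u - 2}{2} = \frac{3}{2} + \frac{-2 - 4 u}{2} = \frac{3}{2} - \left(1 + 2 u\right) = \frac{1}{2} - 2 u$)
$E{\left(w,j \right)} = - \frac{1}{2}$ ($E{\left(w,j \right)} = - (\frac{1}{2} - 0) = - (\frac{1}{2} + 0) = \left(-1\right) \frac{1}{2} = - \frac{1}{2}$)
$- 24 E{\left(g{\left(2 \right)},10 \right)} = \left(-24\right) \left(- \frac{1}{2}\right) = 12$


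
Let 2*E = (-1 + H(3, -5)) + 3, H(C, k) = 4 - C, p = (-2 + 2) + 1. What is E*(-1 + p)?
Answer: 0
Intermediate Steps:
p = 1 (p = 0 + 1 = 1)
E = 3/2 (E = ((-1 + (4 - 1*3)) + 3)/2 = ((-1 + (4 - 3)) + 3)/2 = ((-1 + 1) + 3)/2 = (0 + 3)/2 = (1/2)*3 = 3/2 ≈ 1.5000)
E*(-1 + p) = 3*(-1 + 1)/2 = (3/2)*0 = 0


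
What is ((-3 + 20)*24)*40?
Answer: 16320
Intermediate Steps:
((-3 + 20)*24)*40 = (17*24)*40 = 408*40 = 16320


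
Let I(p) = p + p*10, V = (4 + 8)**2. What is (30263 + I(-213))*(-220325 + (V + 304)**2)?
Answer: -547818320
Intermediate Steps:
V = 144 (V = 12**2 = 144)
I(p) = 11*p (I(p) = p + 10*p = 11*p)
(30263 + I(-213))*(-220325 + (V + 304)**2) = (30263 + 11*(-213))*(-220325 + (144 + 304)**2) = (30263 - 2343)*(-220325 + 448**2) = 27920*(-220325 + 200704) = 27920*(-19621) = -547818320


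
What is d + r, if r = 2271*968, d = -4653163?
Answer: -2454835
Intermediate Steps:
r = 2198328
d + r = -4653163 + 2198328 = -2454835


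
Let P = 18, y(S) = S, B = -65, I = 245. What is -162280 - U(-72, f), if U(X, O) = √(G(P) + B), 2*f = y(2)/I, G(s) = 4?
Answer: -162280 - I*√61 ≈ -1.6228e+5 - 7.8102*I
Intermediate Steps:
f = 1/245 (f = (2/245)/2 = (2*(1/245))/2 = (½)*(2/245) = 1/245 ≈ 0.0040816)
U(X, O) = I*√61 (U(X, O) = √(4 - 65) = √(-61) = I*√61)
-162280 - U(-72, f) = -162280 - I*√61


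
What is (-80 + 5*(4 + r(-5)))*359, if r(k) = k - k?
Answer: -21540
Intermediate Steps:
r(k) = 0
(-80 + 5*(4 + r(-5)))*359 = (-80 + 5*(4 + 0))*359 = (-80 + 5*4)*359 = (-80 + 20)*359 = -60*359 = -21540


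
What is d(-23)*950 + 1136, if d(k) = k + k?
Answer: -42564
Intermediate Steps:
d(k) = 2*k
d(-23)*950 + 1136 = (2*(-23))*950 + 1136 = -46*950 + 1136 = -43700 + 1136 = -42564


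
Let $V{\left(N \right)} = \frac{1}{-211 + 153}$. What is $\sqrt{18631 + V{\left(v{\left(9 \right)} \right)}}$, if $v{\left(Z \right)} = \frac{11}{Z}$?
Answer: $\frac{7 \sqrt{1279074}}{58} \approx 136.5$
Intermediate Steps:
$V{\left(N \right)} = - \frac{1}{58}$ ($V{\left(N \right)} = \frac{1}{-58} = - \frac{1}{58}$)
$\sqrt{18631 + V{\left(v{\left(9 \right)} \right)}} = \sqrt{18631 - \frac{1}{58}} = \sqrt{\frac{1080597}{58}} = \frac{7 \sqrt{1279074}}{58}$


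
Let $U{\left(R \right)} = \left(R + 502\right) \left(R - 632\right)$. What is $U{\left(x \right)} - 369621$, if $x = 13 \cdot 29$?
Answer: $-593766$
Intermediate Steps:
$x = 377$
$U{\left(R \right)} = \left(-632 + R\right) \left(502 + R\right)$ ($U{\left(R \right)} = \left(502 + R\right) \left(-632 + R\right) = \left(-632 + R\right) \left(502 + R\right)$)
$U{\left(x \right)} - 369621 = \left(-317264 + 377^{2} - 49010\right) - 369621 = \left(-317264 + 142129 - 49010\right) - 369621 = -224145 - 369621 = -593766$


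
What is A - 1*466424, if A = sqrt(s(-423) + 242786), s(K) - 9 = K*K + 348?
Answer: -466424 + 2*sqrt(105518) ≈ -4.6577e+5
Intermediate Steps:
s(K) = 357 + K**2 (s(K) = 9 + (K*K + 348) = 9 + (K**2 + 348) = 9 + (348 + K**2) = 357 + K**2)
A = 2*sqrt(105518) (A = sqrt((357 + (-423)**2) + 242786) = sqrt((357 + 178929) + 242786) = sqrt(179286 + 242786) = sqrt(422072) = 2*sqrt(105518) ≈ 649.67)
A - 1*466424 = 2*sqrt(105518) - 1*466424 = 2*sqrt(105518) - 466424 = -466424 + 2*sqrt(105518)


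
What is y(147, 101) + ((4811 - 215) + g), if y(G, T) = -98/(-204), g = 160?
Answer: 485161/102 ≈ 4756.5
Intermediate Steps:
y(G, T) = 49/102 (y(G, T) = -98*(-1/204) = 49/102)
y(147, 101) + ((4811 - 215) + g) = 49/102 + ((4811 - 215) + 160) = 49/102 + (4596 + 160) = 49/102 + 4756 = 485161/102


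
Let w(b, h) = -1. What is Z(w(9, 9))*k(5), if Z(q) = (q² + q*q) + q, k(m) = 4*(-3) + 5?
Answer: -7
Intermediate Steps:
k(m) = -7 (k(m) = -12 + 5 = -7)
Z(q) = q + 2*q² (Z(q) = (q² + q²) + q = 2*q² + q = q + 2*q²)
Z(w(9, 9))*k(5) = -(1 + 2*(-1))*(-7) = -(1 - 2)*(-7) = -1*(-1)*(-7) = 1*(-7) = -7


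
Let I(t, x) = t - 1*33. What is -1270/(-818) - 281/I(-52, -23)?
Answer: 168904/34765 ≈ 4.8585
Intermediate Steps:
I(t, x) = -33 + t (I(t, x) = t - 33 = -33 + t)
-1270/(-818) - 281/I(-52, -23) = -1270/(-818) - 281/(-33 - 52) = -1270*(-1/818) - 281/(-85) = 635/409 - 281*(-1/85) = 635/409 + 281/85 = 168904/34765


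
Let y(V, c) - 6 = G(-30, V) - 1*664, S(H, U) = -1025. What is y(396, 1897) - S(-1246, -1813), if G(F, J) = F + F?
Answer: 307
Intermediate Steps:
G(F, J) = 2*F
y(V, c) = -718 (y(V, c) = 6 + (2*(-30) - 1*664) = 6 + (-60 - 664) = 6 - 724 = -718)
y(396, 1897) - S(-1246, -1813) = -718 - 1*(-1025) = -718 + 1025 = 307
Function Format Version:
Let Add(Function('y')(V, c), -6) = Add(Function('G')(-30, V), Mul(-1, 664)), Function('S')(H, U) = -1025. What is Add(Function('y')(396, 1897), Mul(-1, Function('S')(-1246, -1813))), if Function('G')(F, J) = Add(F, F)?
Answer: 307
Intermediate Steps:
Function('G')(F, J) = Mul(2, F)
Function('y')(V, c) = -718 (Function('y')(V, c) = Add(6, Add(Mul(2, -30), Mul(-1, 664))) = Add(6, Add(-60, -664)) = Add(6, -724) = -718)
Add(Function('y')(396, 1897), Mul(-1, Function('S')(-1246, -1813))) = Add(-718, Mul(-1, -1025)) = Add(-718, 1025) = 307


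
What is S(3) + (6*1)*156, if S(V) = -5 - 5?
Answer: 926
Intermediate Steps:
S(V) = -10
S(3) + (6*1)*156 = -10 + (6*1)*156 = -10 + 6*156 = -10 + 936 = 926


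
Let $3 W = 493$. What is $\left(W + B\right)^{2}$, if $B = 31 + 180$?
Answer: $\frac{1267876}{9} \approx 1.4088 \cdot 10^{5}$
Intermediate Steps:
$W = \frac{493}{3}$ ($W = \frac{1}{3} \cdot 493 = \frac{493}{3} \approx 164.33$)
$B = 211$
$\left(W + B\right)^{2} = \left(\frac{493}{3} + 211\right)^{2} = \left(\frac{1126}{3}\right)^{2} = \frac{1267876}{9}$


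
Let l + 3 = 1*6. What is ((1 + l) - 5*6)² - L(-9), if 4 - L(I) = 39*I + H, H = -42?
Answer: 279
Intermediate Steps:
l = 3 (l = -3 + 1*6 = -3 + 6 = 3)
L(I) = 46 - 39*I (L(I) = 4 - (39*I - 42) = 4 - (-42 + 39*I) = 4 + (42 - 39*I) = 46 - 39*I)
((1 + l) - 5*6)² - L(-9) = ((1 + 3) - 5*6)² - (46 - 39*(-9)) = (4 - 30)² - (46 + 351) = (-26)² - 1*397 = 676 - 397 = 279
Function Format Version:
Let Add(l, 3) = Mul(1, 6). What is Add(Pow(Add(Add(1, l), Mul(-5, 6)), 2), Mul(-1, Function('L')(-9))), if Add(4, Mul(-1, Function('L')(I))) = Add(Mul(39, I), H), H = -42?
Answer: 279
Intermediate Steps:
l = 3 (l = Add(-3, Mul(1, 6)) = Add(-3, 6) = 3)
Function('L')(I) = Add(46, Mul(-39, I)) (Function('L')(I) = Add(4, Mul(-1, Add(Mul(39, I), -42))) = Add(4, Mul(-1, Add(-42, Mul(39, I)))) = Add(4, Add(42, Mul(-39, I))) = Add(46, Mul(-39, I)))
Add(Pow(Add(Add(1, l), Mul(-5, 6)), 2), Mul(-1, Function('L')(-9))) = Add(Pow(Add(Add(1, 3), Mul(-5, 6)), 2), Mul(-1, Add(46, Mul(-39, -9)))) = Add(Pow(Add(4, -30), 2), Mul(-1, Add(46, 351))) = Add(Pow(-26, 2), Mul(-1, 397)) = Add(676, -397) = 279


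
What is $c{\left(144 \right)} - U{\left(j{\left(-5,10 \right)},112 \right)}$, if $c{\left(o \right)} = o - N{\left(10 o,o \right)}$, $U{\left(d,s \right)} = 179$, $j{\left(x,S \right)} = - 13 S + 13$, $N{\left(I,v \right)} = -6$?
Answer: $-29$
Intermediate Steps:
$j{\left(x,S \right)} = 13 - 13 S$
$c{\left(o \right)} = 6 + o$ ($c{\left(o \right)} = o - -6 = o + 6 = 6 + o$)
$c{\left(144 \right)} - U{\left(j{\left(-5,10 \right)},112 \right)} = \left(6 + 144\right) - 179 = 150 - 179 = -29$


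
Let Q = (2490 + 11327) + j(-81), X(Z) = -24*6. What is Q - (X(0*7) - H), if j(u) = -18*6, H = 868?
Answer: 14721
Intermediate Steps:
j(u) = -108
X(Z) = -144
Q = 13709 (Q = (2490 + 11327) - 108 = 13817 - 108 = 13709)
Q - (X(0*7) - H) = 13709 - (-144 - 1*868) = 13709 - (-144 - 868) = 13709 - 1*(-1012) = 13709 + 1012 = 14721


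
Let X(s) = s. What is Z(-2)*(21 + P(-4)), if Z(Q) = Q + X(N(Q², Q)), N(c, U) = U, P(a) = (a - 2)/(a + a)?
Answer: -87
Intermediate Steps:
P(a) = (-2 + a)/(2*a) (P(a) = (-2 + a)/((2*a)) = (-2 + a)*(1/(2*a)) = (-2 + a)/(2*a))
Z(Q) = 2*Q (Z(Q) = Q + Q = 2*Q)
Z(-2)*(21 + P(-4)) = (2*(-2))*(21 + (½)*(-2 - 4)/(-4)) = -4*(21 + (½)*(-¼)*(-6)) = -4*(21 + ¾) = -4*87/4 = -87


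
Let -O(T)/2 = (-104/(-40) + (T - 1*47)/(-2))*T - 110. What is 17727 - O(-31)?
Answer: 74639/5 ≈ 14928.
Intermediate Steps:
O(T) = 220 - 2*T*(261/10 - T/2) (O(T) = -2*((-104/(-40) + (T - 1*47)/(-2))*T - 110) = -2*((-104*(-1/40) + (T - 47)*(-1/2))*T - 110) = -2*((13/5 + (-47 + T)*(-1/2))*T - 110) = -2*((13/5 + (47/2 - T/2))*T - 110) = -2*((261/10 - T/2)*T - 110) = -2*(T*(261/10 - T/2) - 110) = -2*(-110 + T*(261/10 - T/2)) = 220 - 2*T*(261/10 - T/2))
17727 - O(-31) = 17727 - (220 + (-31)**2 - 261/5*(-31)) = 17727 - (220 + 961 + 8091/5) = 17727 - 1*13996/5 = 17727 - 13996/5 = 74639/5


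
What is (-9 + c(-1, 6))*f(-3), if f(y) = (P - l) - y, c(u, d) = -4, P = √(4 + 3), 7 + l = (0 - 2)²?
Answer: -78 - 13*√7 ≈ -112.39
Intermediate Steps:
l = -3 (l = -7 + (0 - 2)² = -7 + (-2)² = -7 + 4 = -3)
P = √7 ≈ 2.6458
f(y) = 3 + √7 - y (f(y) = (√7 - 1*(-3)) - y = (√7 + 3) - y = (3 + √7) - y = 3 + √7 - y)
(-9 + c(-1, 6))*f(-3) = (-9 - 4)*(3 + √7 - 1*(-3)) = -13*(3 + √7 + 3) = -13*(6 + √7) = -78 - 13*√7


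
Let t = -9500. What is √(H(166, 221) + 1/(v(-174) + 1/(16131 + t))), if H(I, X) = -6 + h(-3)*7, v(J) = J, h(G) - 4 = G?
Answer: √1323587485466/1153793 ≈ 0.99712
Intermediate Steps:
h(G) = 4 + G
H(I, X) = 1 (H(I, X) = -6 + (4 - 3)*7 = -6 + 1*7 = -6 + 7 = 1)
√(H(166, 221) + 1/(v(-174) + 1/(16131 + t))) = √(1 + 1/(-174 + 1/(16131 - 9500))) = √(1 + 1/(-174 + 1/6631)) = √(1 + 1/(-1153793/6631)) = √(1 - 6631/1153793) = √(1147162/1153793) = √1323587485466/1153793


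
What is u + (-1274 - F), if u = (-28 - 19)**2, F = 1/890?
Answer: 832149/890 ≈ 935.00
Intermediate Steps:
F = 1/890 ≈ 0.0011236
u = 2209 (u = (-47)**2 = 2209)
u + (-1274 - F) = 2209 + (-1274 - 1*1/890) = 2209 + (-1274 - 1/890) = 2209 - 1133861/890 = 832149/890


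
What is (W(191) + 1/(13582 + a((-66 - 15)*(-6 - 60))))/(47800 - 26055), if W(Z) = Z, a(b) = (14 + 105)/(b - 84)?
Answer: 2730101687/310816954447 ≈ 0.0087836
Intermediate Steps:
a(b) = 119/(-84 + b)
(W(191) + 1/(13582 + a((-66 - 15)*(-6 - 60))))/(47800 - 26055) = (191 + 1/(13582 + 119/(-84 + (-66 - 15)*(-6 - 60))))/(47800 - 26055) = (191 + 1/(13582 + 119/(-84 - 81*(-66))))/21745 = (191 + 1/(13582 + 119/(-84 + 5346)))*(1/21745) = (191 + 1/(13582 + 119/5262))*(1/21745) = (191 + 1/(71468603/5262))*(1/21745) = (191 + 5262/71468603)*(1/21745) = (13650508435/71468603)*(1/21745) = 2730101687/310816954447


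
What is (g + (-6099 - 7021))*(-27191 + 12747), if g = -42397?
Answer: 801887548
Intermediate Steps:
(g + (-6099 - 7021))*(-27191 + 12747) = (-42397 + (-6099 - 7021))*(-27191 + 12747) = (-42397 - 13120)*(-14444) = -55517*(-14444) = 801887548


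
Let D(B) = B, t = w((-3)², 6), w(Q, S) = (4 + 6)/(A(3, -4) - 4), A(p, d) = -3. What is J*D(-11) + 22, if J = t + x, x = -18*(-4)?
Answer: -5280/7 ≈ -754.29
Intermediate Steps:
x = 72
w(Q, S) = -10/7 (w(Q, S) = (4 + 6)/(-3 - 4) = 10/(-7) = 10*(-⅐) = -10/7)
t = -10/7 ≈ -1.4286
J = 494/7 (J = -10/7 + 72 = 494/7 ≈ 70.571)
J*D(-11) + 22 = (494/7)*(-11) + 22 = -5434/7 + 22 = -5280/7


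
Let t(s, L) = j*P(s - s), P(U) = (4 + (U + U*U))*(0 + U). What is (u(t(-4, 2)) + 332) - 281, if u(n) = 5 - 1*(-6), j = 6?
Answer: 62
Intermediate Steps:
P(U) = U*(4 + U + U²) (P(U) = (4 + (U + U²))*U = (4 + U + U²)*U = U*(4 + U + U²))
t(s, L) = 0 (t(s, L) = 6*((s - s)*(4 + (s - s) + (s - s)²)) = 6*(0*(4 + 0 + 0²)) = 6*(0*(4 + 0 + 0)) = 6*(0*4) = 6*0 = 0)
u(n) = 11 (u(n) = 5 + 6 = 11)
(u(t(-4, 2)) + 332) - 281 = (11 + 332) - 281 = 343 - 281 = 62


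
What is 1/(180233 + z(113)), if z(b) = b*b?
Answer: 1/193002 ≈ 5.1813e-6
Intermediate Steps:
z(b) = b**2
1/(180233 + z(113)) = 1/(180233 + 113**2) = 1/(180233 + 12769) = 1/193002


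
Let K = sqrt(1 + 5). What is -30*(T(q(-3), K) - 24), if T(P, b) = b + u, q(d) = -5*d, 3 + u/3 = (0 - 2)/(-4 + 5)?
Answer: 1170 - 30*sqrt(6) ≈ 1096.5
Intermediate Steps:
u = -15 (u = -9 + 3*((0 - 2)/(-4 + 5)) = -9 + 3*(-2/1) = -9 + 3*(-2*1) = -9 + 3*(-2) = -9 - 6 = -15)
K = sqrt(6) ≈ 2.4495
T(P, b) = -15 + b (T(P, b) = b - 15 = -15 + b)
-30*(T(q(-3), K) - 24) = -30*((-15 + sqrt(6)) - 24) = -30*(-39 + sqrt(6)) = 1170 - 30*sqrt(6)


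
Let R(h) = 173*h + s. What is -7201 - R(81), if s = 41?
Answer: -21255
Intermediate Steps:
R(h) = 41 + 173*h (R(h) = 173*h + 41 = 41 + 173*h)
-7201 - R(81) = -7201 - (41 + 173*81) = -7201 - (41 + 14013) = -7201 - 1*14054 = -7201 - 14054 = -21255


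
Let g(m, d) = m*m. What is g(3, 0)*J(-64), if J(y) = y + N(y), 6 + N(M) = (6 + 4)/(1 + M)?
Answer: -4420/7 ≈ -631.43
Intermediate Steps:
N(M) = -6 + 10/(1 + M) (N(M) = -6 + (6 + 4)/(1 + M) = -6 + 10/(1 + M))
J(y) = y + 2*(2 - 3*y)/(1 + y)
g(m, d) = m²
g(3, 0)*J(-64) = 3²*((4 + (-64)² - 5*(-64))/(1 - 64)) = 9*((4 + 4096 + 320)/(-63)) = 9*(-1/63*4420) = 9*(-4420/63) = -4420/7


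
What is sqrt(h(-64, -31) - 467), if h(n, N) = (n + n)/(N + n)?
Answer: I*sqrt(4202515)/95 ≈ 21.579*I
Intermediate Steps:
h(n, N) = 2*n/(N + n) (h(n, N) = (2*n)/(N + n) = 2*n/(N + n))
sqrt(h(-64, -31) - 467) = sqrt(2*(-64)/(-31 - 64) - 467) = sqrt(2*(-64)/(-95) - 467) = sqrt(2*(-64)*(-1/95) - 467) = sqrt(128/95 - 467) = sqrt(-44237/95) = I*sqrt(4202515)/95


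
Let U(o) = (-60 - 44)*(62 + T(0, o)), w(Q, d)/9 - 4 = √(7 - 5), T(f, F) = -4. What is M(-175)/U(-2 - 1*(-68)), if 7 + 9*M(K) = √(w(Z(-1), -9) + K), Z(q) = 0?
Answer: 7/54288 - √(-139 + 9*√2)/54288 ≈ 0.00012894 - 0.00020699*I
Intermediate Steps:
w(Q, d) = 36 + 9*√2 (w(Q, d) = 36 + 9*√(7 - 5) = 36 + 9*√2)
U(o) = -6032 (U(o) = (-60 - 44)*(62 - 4) = -104*58 = -6032)
M(K) = -7/9 + √(36 + K + 9*√2)/9 (M(K) = -7/9 + √((36 + 9*√2) + K)/9 = -7/9 + √(36 + K + 9*√2)/9)
M(-175)/U(-2 - 1*(-68)) = (-7/9 + √(36 - 175 + 9*√2)/9)/(-6032) = (-7/9 + √(-139 + 9*√2)/9)*(-1/6032) = 7/54288 - √(-139 + 9*√2)/54288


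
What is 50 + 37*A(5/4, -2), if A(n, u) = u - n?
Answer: -281/4 ≈ -70.250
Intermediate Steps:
50 + 37*A(5/4, -2) = 50 + 37*(-2 - 5/4) = 50 + 37*(-13/4) = 50 - 481/4 = -281/4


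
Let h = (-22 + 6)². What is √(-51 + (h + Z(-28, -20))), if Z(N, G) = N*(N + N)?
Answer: 3*√197 ≈ 42.107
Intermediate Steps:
h = 256 (h = (-16)² = 256)
Z(N, G) = 2*N² (Z(N, G) = N*(2*N) = 2*N²)
√(-51 + (h + Z(-28, -20))) = √(-51 + (256 + 2*(-28)²)) = √(-51 + (256 + 2*784)) = √(-51 + (256 + 1568)) = √(-51 + 1824) = √1773 = 3*√197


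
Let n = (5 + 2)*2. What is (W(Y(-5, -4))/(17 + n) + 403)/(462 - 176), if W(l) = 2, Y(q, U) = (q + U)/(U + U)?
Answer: 12495/8866 ≈ 1.4093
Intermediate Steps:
Y(q, U) = (U + q)/(2*U) (Y(q, U) = (U + q)/((2*U)) = (U + q)*(1/(2*U)) = (U + q)/(2*U))
n = 14 (n = 7*2 = 14)
(W(Y(-5, -4))/(17 + n) + 403)/(462 - 176) = (2/(17 + 14) + 403)/(462 - 176) = (2/31 + 403)/286 = (2*(1/31) + 403)*(1/286) = (2/31 + 403)*(1/286) = (12495/31)*(1/286) = 12495/8866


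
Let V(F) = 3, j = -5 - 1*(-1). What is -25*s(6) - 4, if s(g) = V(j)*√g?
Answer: -4 - 75*√6 ≈ -187.71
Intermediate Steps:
j = -4 (j = -5 + 1 = -4)
s(g) = 3*√g
-25*s(6) - 4 = -75*√6 - 4 = -4 - 75*√6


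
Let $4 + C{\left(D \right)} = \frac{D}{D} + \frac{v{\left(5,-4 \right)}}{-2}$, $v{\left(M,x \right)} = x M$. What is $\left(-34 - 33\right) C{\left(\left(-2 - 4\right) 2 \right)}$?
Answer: $-469$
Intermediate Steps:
$v{\left(M,x \right)} = M x$
$C{\left(D \right)} = 7$ ($C{\left(D \right)} = -4 + \left(\frac{D}{D} + \frac{5 \left(-4\right)}{-2}\right) = -4 + \left(1 - -10\right) = -4 + \left(1 + 10\right) = -4 + 11 = 7$)
$\left(-34 - 33\right) C{\left(\left(-2 - 4\right) 2 \right)} = \left(-34 - 33\right) 7 = \left(-67\right) 7 = -469$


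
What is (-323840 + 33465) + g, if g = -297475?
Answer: -587850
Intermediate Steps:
(-323840 + 33465) + g = (-323840 + 33465) - 297475 = -290375 - 297475 = -587850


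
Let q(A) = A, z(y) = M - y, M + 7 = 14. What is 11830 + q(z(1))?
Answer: 11836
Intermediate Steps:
M = 7 (M = -7 + 14 = 7)
z(y) = 7 - y
11830 + q(z(1)) = 11830 + (7 - 1*1) = 11830 + (7 - 1) = 11830 + 6 = 11836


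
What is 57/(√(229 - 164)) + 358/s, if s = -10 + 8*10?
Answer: 179/35 + 57*√65/65 ≈ 12.184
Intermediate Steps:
s = 70 (s = -10 + 80 = 70)
57/(√(229 - 164)) + 358/s = 57/(√(229 - 164)) + 358/70 = 57/(√65) + 358*(1/70) = 57*(√65/65) + 179/35 = 57*√65/65 + 179/35 = 179/35 + 57*√65/65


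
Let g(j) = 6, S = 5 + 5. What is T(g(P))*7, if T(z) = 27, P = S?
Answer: 189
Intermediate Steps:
S = 10
P = 10
T(g(P))*7 = 27*7 = 189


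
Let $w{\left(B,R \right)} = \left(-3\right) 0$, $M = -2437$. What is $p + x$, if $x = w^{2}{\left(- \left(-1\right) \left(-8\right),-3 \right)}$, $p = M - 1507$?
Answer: $-3944$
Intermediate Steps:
$w{\left(B,R \right)} = 0$
$p = -3944$ ($p = -2437 - 1507 = -3944$)
$x = 0$ ($x = 0^{2} = 0$)
$p + x = -3944 + 0 = -3944$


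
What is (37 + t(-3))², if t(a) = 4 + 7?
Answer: 2304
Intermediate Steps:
t(a) = 11
(37 + t(-3))² = (37 + 11)² = 48² = 2304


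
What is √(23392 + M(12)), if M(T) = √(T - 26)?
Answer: √(23392 + I*√14) ≈ 152.94 + 0.012*I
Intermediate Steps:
M(T) = √(-26 + T)
√(23392 + M(12)) = √(23392 + √(-26 + 12)) = √(23392 + √(-14)) = √(23392 + I*√14)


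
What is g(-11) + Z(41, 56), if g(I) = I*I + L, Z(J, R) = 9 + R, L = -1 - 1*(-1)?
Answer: 186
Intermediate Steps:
L = 0 (L = -1 + 1 = 0)
g(I) = I**2 (g(I) = I*I + 0 = I**2 + 0 = I**2)
g(-11) + Z(41, 56) = (-11)**2 + (9 + 56) = 121 + 65 = 186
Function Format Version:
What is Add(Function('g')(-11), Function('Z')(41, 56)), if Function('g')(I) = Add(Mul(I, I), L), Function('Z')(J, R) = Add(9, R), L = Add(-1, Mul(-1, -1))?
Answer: 186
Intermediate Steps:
L = 0 (L = Add(-1, 1) = 0)
Function('g')(I) = Pow(I, 2) (Function('g')(I) = Add(Mul(I, I), 0) = Add(Pow(I, 2), 0) = Pow(I, 2))
Add(Function('g')(-11), Function('Z')(41, 56)) = Add(Pow(-11, 2), Add(9, 56)) = Add(121, 65) = 186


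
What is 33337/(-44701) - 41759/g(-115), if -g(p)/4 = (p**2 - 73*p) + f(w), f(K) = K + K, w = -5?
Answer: -1014981221/3863954440 ≈ -0.26268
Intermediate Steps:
f(K) = 2*K
g(p) = 40 - 4*p**2 + 292*p (g(p) = -4*((p**2 - 73*p) + 2*(-5)) = -4*((p**2 - 73*p) - 10) = -4*(-10 + p**2 - 73*p) = 40 - 4*p**2 + 292*p)
33337/(-44701) - 41759/g(-115) = 33337/(-44701) - 41759/(40 - 4*(-115)**2 + 292*(-115)) = 33337*(-1/44701) - 41759/(40 - 4*13225 - 33580) = -33337/44701 - 41759/(40 - 52900 - 33580) = -33337/44701 - 41759/(-86440) = -33337/44701 - 41759*(-1/86440) = -33337/44701 + 41759/86440 = -1014981221/3863954440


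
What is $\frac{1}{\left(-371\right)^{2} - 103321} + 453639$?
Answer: $\frac{15568890481}{34320} \approx 4.5364 \cdot 10^{5}$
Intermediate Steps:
$\frac{1}{\left(-371\right)^{2} - 103321} + 453639 = \frac{1}{137641 - 103321} + 453639 = \frac{1}{34320} + 453639 = \frac{15568890481}{34320}$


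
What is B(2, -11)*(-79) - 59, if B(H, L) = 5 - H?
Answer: -296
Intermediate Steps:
B(2, -11)*(-79) - 59 = (5 - 1*2)*(-79) - 59 = (5 - 2)*(-79) - 59 = 3*(-79) - 59 = -237 - 59 = -296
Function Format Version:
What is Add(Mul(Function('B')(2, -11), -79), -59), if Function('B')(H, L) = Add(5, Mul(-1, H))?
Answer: -296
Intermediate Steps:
Add(Mul(Function('B')(2, -11), -79), -59) = Add(Mul(Add(5, Mul(-1, 2)), -79), -59) = Add(Mul(Add(5, -2), -79), -59) = Add(Mul(3, -79), -59) = Add(-237, -59) = -296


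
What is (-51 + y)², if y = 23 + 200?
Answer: 29584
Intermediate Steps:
y = 223
(-51 + y)² = (-51 + 223)² = 172² = 29584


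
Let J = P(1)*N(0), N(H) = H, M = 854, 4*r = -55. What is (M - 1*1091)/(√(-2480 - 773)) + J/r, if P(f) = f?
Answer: 237*I*√3253/3253 ≈ 4.1553*I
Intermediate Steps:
r = -55/4 (r = (¼)*(-55) = -55/4 ≈ -13.750)
J = 0 (J = 1*0 = 0)
(M - 1*1091)/(√(-2480 - 773)) + J/r = (854 - 1*1091)/(√(-2480 - 773)) + 0/(-55/4) = (854 - 1091)/(√(-3253)) + 0*(-4/55) = -237*(-I*√3253/3253) + 0 = -(-237)*I*√3253/3253 + 0 = 237*I*√3253/3253 + 0 = 237*I*√3253/3253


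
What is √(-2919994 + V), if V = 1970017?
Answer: 3*I*√105553 ≈ 974.67*I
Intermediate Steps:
√(-2919994 + V) = √(-2919994 + 1970017) = √(-949977) = 3*I*√105553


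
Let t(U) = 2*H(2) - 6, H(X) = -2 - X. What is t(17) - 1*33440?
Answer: -33454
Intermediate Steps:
t(U) = -14 (t(U) = 2*(-2 - 1*2) - 6 = 2*(-2 - 2) - 6 = 2*(-4) - 6 = -8 - 6 = -14)
t(17) - 1*33440 = -14 - 1*33440 = -14 - 33440 = -33454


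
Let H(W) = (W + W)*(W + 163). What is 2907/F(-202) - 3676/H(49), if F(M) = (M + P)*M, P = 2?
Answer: -11014321/104918800 ≈ -0.10498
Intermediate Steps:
F(M) = M*(2 + M) (F(M) = (M + 2)*M = (2 + M)*M = M*(2 + M))
H(W) = 2*W*(163 + W) (H(W) = (2*W)*(163 + W) = 2*W*(163 + W))
2907/F(-202) - 3676/H(49) = 2907/((-202*(2 - 202))) - 3676*1/(98*(163 + 49)) = 2907/((-202*(-200))) - 3676/(2*49*212) = 2907/40400 - 3676/20776 = 2907*(1/40400) - 3676*1/20776 = 2907/40400 - 919/5194 = -11014321/104918800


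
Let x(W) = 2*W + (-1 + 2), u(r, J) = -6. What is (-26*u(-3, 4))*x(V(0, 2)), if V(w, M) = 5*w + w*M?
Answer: 156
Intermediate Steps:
V(w, M) = 5*w + M*w
x(W) = 1 + 2*W (x(W) = 2*W + 1 = 1 + 2*W)
(-26*u(-3, 4))*x(V(0, 2)) = (-26*(-6))*(1 + 2*(0*(5 + 2))) = 156*(1 + 2*(0*7)) = 156*(1 + 2*0) = 156*(1 + 0) = 156*1 = 156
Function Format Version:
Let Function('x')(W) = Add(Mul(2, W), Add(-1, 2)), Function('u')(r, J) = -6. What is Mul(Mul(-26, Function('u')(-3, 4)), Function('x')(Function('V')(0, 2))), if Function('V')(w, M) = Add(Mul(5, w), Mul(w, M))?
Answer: 156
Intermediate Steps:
Function('V')(w, M) = Add(Mul(5, w), Mul(M, w))
Function('x')(W) = Add(1, Mul(2, W)) (Function('x')(W) = Add(Mul(2, W), 1) = Add(1, Mul(2, W)))
Mul(Mul(-26, Function('u')(-3, 4)), Function('x')(Function('V')(0, 2))) = Mul(Mul(-26, -6), Add(1, Mul(2, Mul(0, Add(5, 2))))) = Mul(156, Add(1, Mul(2, Mul(0, 7)))) = Mul(156, Add(1, Mul(2, 0))) = Mul(156, Add(1, 0)) = Mul(156, 1) = 156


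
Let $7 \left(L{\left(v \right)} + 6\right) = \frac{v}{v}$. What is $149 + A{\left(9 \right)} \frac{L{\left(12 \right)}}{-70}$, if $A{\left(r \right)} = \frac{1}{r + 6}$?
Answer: $\frac{1095191}{7350} \approx 149.01$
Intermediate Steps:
$A{\left(r \right)} = \frac{1}{6 + r}$
$L{\left(v \right)} = - \frac{41}{7}$ ($L{\left(v \right)} = -6 + \frac{v \frac{1}{v}}{7} = -6 + \frac{1}{7} \cdot 1 = -6 + \frac{1}{7} = - \frac{41}{7}$)
$149 + A{\left(9 \right)} \frac{L{\left(12 \right)}}{-70} = 149 + \frac{\left(- \frac{41}{7}\right) \frac{1}{-70}}{6 + 9} = 149 + \frac{\left(- \frac{41}{7}\right) \left(- \frac{1}{70}\right)}{15} = 149 + \frac{1}{15} \cdot \frac{41}{490} = 149 + \frac{41}{7350} = \frac{1095191}{7350}$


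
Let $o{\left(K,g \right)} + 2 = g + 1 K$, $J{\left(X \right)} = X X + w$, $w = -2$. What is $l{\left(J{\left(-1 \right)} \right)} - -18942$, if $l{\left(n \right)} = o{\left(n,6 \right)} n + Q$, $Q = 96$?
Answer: $19035$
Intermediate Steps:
$J{\left(X \right)} = -2 + X^{2}$ ($J{\left(X \right)} = X X - 2 = X^{2} - 2 = -2 + X^{2}$)
$o{\left(K,g \right)} = -2 + K + g$ ($o{\left(K,g \right)} = -2 + \left(g + 1 K\right) = -2 + \left(g + K\right) = -2 + \left(K + g\right) = -2 + K + g$)
$l{\left(n \right)} = 96 + n \left(4 + n\right)$ ($l{\left(n \right)} = \left(-2 + n + 6\right) n + 96 = \left(4 + n\right) n + 96 = n \left(4 + n\right) + 96 = 96 + n \left(4 + n\right)$)
$l{\left(J{\left(-1 \right)} \right)} - -18942 = \left(96 + \left(-2 + \left(-1\right)^{2}\right) \left(4 - \left(2 - \left(-1\right)^{2}\right)\right)\right) - -18942 = \left(96 + \left(-2 + 1\right) \left(4 + \left(-2 + 1\right)\right)\right) + 18942 = \left(96 - \left(4 - 1\right)\right) + 18942 = \left(96 - 3\right) + 18942 = 93 + 18942 = 19035$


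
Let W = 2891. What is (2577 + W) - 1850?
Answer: 3618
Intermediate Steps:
(2577 + W) - 1850 = (2577 + 2891) - 1850 = 5468 - 1850 = 3618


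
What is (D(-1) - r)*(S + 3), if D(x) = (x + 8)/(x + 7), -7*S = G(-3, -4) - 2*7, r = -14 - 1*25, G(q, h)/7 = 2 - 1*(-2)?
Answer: 241/6 ≈ 40.167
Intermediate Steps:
G(q, h) = 28 (G(q, h) = 7*(2 - 1*(-2)) = 7*(2 + 2) = 7*4 = 28)
r = -39 (r = -14 - 25 = -39)
S = -2 (S = -(28 - 2*7)/7 = -(28 - 14)/7 = -1/7*14 = -2)
D(x) = (8 + x)/(7 + x)
(D(-1) - r)*(S + 3) = ((8 - 1)/(7 - 1) - 1*(-39))*(-2 + 3) = (7/6 + 39)*1 = (241/6)*1 = 241/6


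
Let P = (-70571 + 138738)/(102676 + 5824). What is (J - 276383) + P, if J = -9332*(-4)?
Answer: -25937399333/108500 ≈ -2.3905e+5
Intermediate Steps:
J = 37328
P = 68167/108500 ≈ 0.62827
(J - 276383) + P = (37328 - 276383) + 68167/108500 = -239055 + 68167/108500 = -25937399333/108500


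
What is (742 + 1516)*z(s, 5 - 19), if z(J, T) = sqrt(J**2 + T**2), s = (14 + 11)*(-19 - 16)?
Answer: 15806*sqrt(15629) ≈ 1.9760e+6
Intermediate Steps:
s = -875 (s = 25*(-35) = -875)
(742 + 1516)*z(s, 5 - 19) = (742 + 1516)*sqrt((-875)**2 + (5 - 19)**2) = 2258*sqrt(765625 + (-14)**2) = 2258*sqrt(765625 + 196) = 2258*sqrt(765821) = 2258*(7*sqrt(15629)) = 15806*sqrt(15629)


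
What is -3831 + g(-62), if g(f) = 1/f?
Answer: -237523/62 ≈ -3831.0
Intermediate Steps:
-3831 + g(-62) = -3831 + 1/(-62) = -3831 - 1/62 = -237523/62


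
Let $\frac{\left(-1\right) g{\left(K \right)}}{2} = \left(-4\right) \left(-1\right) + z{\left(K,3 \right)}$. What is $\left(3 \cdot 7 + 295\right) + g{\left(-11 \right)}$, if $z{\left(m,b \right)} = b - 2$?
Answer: $306$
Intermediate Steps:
$z{\left(m,b \right)} = -2 + b$
$g{\left(K \right)} = -10$ ($g{\left(K \right)} = - 2 \left(\left(-4\right) \left(-1\right) + \left(-2 + 3\right)\right) = - 2 \left(4 + 1\right) = \left(-2\right) 5 = -10$)
$\left(3 \cdot 7 + 295\right) + g{\left(-11 \right)} = \left(3 \cdot 7 + 295\right) - 10 = \left(21 + 295\right) - 10 = 316 - 10 = 306$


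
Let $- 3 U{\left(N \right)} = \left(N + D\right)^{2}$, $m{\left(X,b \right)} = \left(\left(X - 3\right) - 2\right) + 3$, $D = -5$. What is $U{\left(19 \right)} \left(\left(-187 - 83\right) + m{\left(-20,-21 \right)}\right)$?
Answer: $\frac{57232}{3} \approx 19077.0$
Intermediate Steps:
$m{\left(X,b \right)} = -2 + X$ ($m{\left(X,b \right)} = \left(\left(-3 + X\right) - 2\right) + 3 = \left(-5 + X\right) + 3 = -2 + X$)
$U{\left(N \right)} = - \frac{\left(-5 + N\right)^{2}}{3}$ ($U{\left(N \right)} = - \frac{\left(N - 5\right)^{2}}{3} = - \frac{\left(-5 + N\right)^{2}}{3}$)
$U{\left(19 \right)} \left(\left(-187 - 83\right) + m{\left(-20,-21 \right)}\right) = - \frac{\left(-5 + 19\right)^{2}}{3} \left(\left(-187 - 83\right) - 22\right) = - \frac{14^{2}}{3} \left(-270 - 22\right) = \left(- \frac{1}{3}\right) 196 \left(-292\right) = \left(- \frac{196}{3}\right) \left(-292\right) = \frac{57232}{3}$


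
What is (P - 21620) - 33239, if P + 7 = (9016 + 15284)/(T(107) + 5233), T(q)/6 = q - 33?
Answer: -311449982/5677 ≈ -54862.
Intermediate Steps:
T(q) = -198 + 6*q (T(q) = 6*(q - 33) = 6*(-33 + q) = -198 + 6*q)
P = -15439/5677 (P = -7 + (9016 + 15284)/((-198 + 6*107) + 5233) = -7 + 24300/((-198 + 642) + 5233) = -7 + 24300/(444 + 5233) = -7 + 24300/5677 = -15439/5677 ≈ -2.7196)
(P - 21620) - 33239 = (-15439/5677 - 21620) - 33239 = -122752179/5677 - 33239 = -311449982/5677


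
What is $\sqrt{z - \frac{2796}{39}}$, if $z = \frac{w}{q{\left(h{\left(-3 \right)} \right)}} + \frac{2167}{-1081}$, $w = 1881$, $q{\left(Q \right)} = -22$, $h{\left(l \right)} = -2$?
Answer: $\frac{i \sqrt{125757177234}}{28106} \approx 12.617 i$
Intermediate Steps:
$z = - \frac{189185}{2162}$ ($z = \frac{1881}{-22} + \frac{2167}{-1081} = 1881 \left(- \frac{1}{22}\right) + 2167 \left(- \frac{1}{1081}\right) = - \frac{171}{2} - \frac{2167}{1081} = - \frac{189185}{2162} \approx -87.505$)
$\sqrt{z - \frac{2796}{39}} = \sqrt{- \frac{189185}{2162} - \frac{2796}{39}} = \sqrt{- \frac{189185}{2162} - \frac{932}{13}} = \sqrt{- \frac{4474389}{28106}} = \frac{i \sqrt{125757177234}}{28106}$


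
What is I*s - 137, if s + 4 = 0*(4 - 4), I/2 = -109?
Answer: 735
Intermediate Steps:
I = -218 (I = 2*(-109) = -218)
s = -4 (s = -4 + 0*(4 - 4) = -4 + 0*0 = -4 + 0 = -4)
I*s - 137 = -218*(-4) - 137 = 872 - 137 = 735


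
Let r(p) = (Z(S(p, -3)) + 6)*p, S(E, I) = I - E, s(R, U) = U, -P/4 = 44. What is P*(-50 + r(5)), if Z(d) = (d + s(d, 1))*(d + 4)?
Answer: -21120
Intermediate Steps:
P = -176 (P = -4*44 = -176)
Z(d) = (1 + d)*(4 + d) (Z(d) = (d + 1)*(d + 4) = (1 + d)*(4 + d))
r(p) = p*(-5 + (-3 - p)² - 5*p) (r(p) = ((4 + (-3 - p)² + 5*(-3 - p)) + 6)*p = ((4 + (-3 - p)² + (-15 - 5*p)) + 6)*p = ((-11 + (-3 - p)² - 5*p) + 6)*p = (-5 + (-3 - p)² - 5*p)*p = p*(-5 + (-3 - p)² - 5*p))
P*(-50 + r(5)) = -176*(-50 + 5*(4 + 5 + 5²)) = -176*(-50 + 5*(4 + 5 + 25)) = -176*(-50 + 5*34) = -176*(-50 + 170) = -176*120 = -21120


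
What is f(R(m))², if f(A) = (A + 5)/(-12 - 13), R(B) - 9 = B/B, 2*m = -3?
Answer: 9/25 ≈ 0.36000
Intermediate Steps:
m = -3/2 (m = (½)*(-3) = -3/2 ≈ -1.5000)
R(B) = 10 (R(B) = 9 + B/B = 9 + 1 = 10)
f(A) = -⅕ - A/25 (f(A) = (5 + A)/(-25) = (5 + A)*(-1/25) = -⅕ - A/25)
f(R(m))² = (-⅕ - 1/25*10)² = (-⅕ - ⅖)² = (-⅗)² = 9/25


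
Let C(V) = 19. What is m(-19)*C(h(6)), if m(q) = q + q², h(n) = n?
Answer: 6498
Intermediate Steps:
m(-19)*C(h(6)) = -19*(1 - 19)*19 = -19*(-18)*19 = 342*19 = 6498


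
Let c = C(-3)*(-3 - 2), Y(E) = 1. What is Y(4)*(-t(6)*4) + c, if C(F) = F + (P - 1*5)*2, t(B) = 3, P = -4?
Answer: 93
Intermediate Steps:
C(F) = -18 + F (C(F) = F + (-4 - 1*5)*2 = F + (-4 - 5)*2 = F - 9*2 = F - 18 = -18 + F)
c = 105 (c = (-18 - 3)*(-3 - 2) = -21*(-5) = 105)
Y(4)*(-t(6)*4) + c = 1*(-1*3*4) + 105 = 1*(-3*4) + 105 = 1*(-12) + 105 = -12 + 105 = 93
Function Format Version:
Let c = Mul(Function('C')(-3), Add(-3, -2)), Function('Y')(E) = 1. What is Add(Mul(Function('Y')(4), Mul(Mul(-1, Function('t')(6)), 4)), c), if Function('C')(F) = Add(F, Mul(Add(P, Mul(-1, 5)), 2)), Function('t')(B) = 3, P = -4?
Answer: 93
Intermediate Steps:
Function('C')(F) = Add(-18, F) (Function('C')(F) = Add(F, Mul(Add(-4, Mul(-1, 5)), 2)) = Add(F, Mul(Add(-4, -5), 2)) = Add(F, Mul(-9, 2)) = Add(F, -18) = Add(-18, F))
c = 105 (c = Mul(Add(-18, -3), Add(-3, -2)) = Mul(-21, -5) = 105)
Add(Mul(Function('Y')(4), Mul(Mul(-1, Function('t')(6)), 4)), c) = Add(Mul(1, Mul(Mul(-1, 3), 4)), 105) = Add(Mul(1, Mul(-3, 4)), 105) = Add(Mul(1, -12), 105) = Add(-12, 105) = 93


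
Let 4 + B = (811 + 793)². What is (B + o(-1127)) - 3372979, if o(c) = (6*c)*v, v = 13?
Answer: -888073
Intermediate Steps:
B = 2572812 (B = -4 + (811 + 793)² = -4 + 1604² = -4 + 2572816 = 2572812)
o(c) = 78*c (o(c) = (6*c)*13 = 78*c)
(B + o(-1127)) - 3372979 = (2572812 + 78*(-1127)) - 3372979 = (2572812 - 87906) - 3372979 = 2484906 - 3372979 = -888073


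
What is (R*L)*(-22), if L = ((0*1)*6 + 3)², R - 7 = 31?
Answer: -7524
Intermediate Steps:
R = 38 (R = 7 + 31 = 38)
L = 9 (L = (0*6 + 3)² = (0 + 3)² = 3² = 9)
(R*L)*(-22) = (38*9)*(-22) = 342*(-22) = -7524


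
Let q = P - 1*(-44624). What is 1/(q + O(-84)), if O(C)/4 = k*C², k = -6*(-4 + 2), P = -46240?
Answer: 1/337072 ≈ 2.9667e-6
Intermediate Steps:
k = 12 (k = -6*(-2) = 12)
O(C) = 48*C² (O(C) = 4*(12*C²) = 48*C²)
q = -1616 (q = -46240 - 1*(-44624) = -46240 + 44624 = -1616)
1/(q + O(-84)) = 1/(-1616 + 48*(-84)²) = 1/(-1616 + 48*7056) = 1/(-1616 + 338688) = 1/337072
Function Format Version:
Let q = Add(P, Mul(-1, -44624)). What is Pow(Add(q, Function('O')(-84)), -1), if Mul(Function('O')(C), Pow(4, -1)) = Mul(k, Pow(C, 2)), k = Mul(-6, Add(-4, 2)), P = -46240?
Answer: Rational(1, 337072) ≈ 2.9667e-6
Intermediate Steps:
k = 12 (k = Mul(-6, -2) = 12)
Function('O')(C) = Mul(48, Pow(C, 2)) (Function('O')(C) = Mul(4, Mul(12, Pow(C, 2))) = Mul(48, Pow(C, 2)))
q = -1616 (q = Add(-46240, Mul(-1, -44624)) = Add(-46240, 44624) = -1616)
Pow(Add(q, Function('O')(-84)), -1) = Pow(Add(-1616, Mul(48, Pow(-84, 2))), -1) = Pow(Add(-1616, Mul(48, 7056)), -1) = Pow(Add(-1616, 338688), -1) = Pow(337072, -1) = Rational(1, 337072)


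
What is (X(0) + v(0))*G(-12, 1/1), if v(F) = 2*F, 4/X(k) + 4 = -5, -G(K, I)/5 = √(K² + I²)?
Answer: 20*√145/9 ≈ 26.759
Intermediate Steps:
G(K, I) = -5*√(I² + K²) (G(K, I) = -5*√(K² + I²) = -5*√(I² + K²))
X(k) = -4/9 (X(k) = 4/(-4 - 5) = 4/(-9) = 4*(-⅑) = -4/9)
(X(0) + v(0))*G(-12, 1/1) = (-4/9 + 2*0)*(-5*√((1/1)² + (-12)²)) = (-4/9 + 0)*(-5*√(1² + 144)) = -(-20)*√(1 + 144)/9 = -(-20)*√145/9 = 20*√145/9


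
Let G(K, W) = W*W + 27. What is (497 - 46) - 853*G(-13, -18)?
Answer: -298952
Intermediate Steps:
G(K, W) = 27 + W² (G(K, W) = W² + 27 = 27 + W²)
(497 - 46) - 853*G(-13, -18) = (497 - 46) - 853*(27 + (-18)²) = 451 - 853*(27 + 324) = 451 - 853*351 = 451 - 299403 = -298952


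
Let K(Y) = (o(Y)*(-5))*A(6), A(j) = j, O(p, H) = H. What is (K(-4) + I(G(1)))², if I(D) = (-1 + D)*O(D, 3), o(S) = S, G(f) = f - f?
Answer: 13689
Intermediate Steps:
G(f) = 0
K(Y) = -30*Y (K(Y) = (Y*(-5))*6 = -5*Y*6 = -30*Y)
I(D) = -3 + 3*D (I(D) = (-1 + D)*3 = -3 + 3*D)
(K(-4) + I(G(1)))² = (-30*(-4) + (-3 + 3*0))² = (120 + (-3 + 0))² = (120 - 3)² = 117² = 13689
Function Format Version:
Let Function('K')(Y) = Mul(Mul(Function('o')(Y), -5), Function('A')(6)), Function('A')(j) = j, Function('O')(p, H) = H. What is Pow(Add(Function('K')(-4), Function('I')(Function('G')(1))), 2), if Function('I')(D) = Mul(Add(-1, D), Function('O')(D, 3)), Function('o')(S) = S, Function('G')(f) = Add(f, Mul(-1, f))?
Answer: 13689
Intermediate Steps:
Function('G')(f) = 0
Function('K')(Y) = Mul(-30, Y) (Function('K')(Y) = Mul(Mul(Y, -5), 6) = Mul(Mul(-5, Y), 6) = Mul(-30, Y))
Function('I')(D) = Add(-3, Mul(3, D)) (Function('I')(D) = Mul(Add(-1, D), 3) = Add(-3, Mul(3, D)))
Pow(Add(Function('K')(-4), Function('I')(Function('G')(1))), 2) = Pow(Add(Mul(-30, -4), Add(-3, Mul(3, 0))), 2) = Pow(Add(120, Add(-3, 0)), 2) = Pow(Add(120, -3), 2) = Pow(117, 2) = 13689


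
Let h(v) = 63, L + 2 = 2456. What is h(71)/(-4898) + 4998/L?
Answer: 4054267/2003282 ≈ 2.0238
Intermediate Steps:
L = 2454 (L = -2 + 2456 = 2454)
h(71)/(-4898) + 4998/L = 63/(-4898) + 4998/2454 = 63*(-1/4898) + 4998*(1/2454) = -63/4898 + 833/409 = 4054267/2003282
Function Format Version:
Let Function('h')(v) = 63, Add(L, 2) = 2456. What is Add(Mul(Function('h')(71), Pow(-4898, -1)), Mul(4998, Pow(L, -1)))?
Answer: Rational(4054267, 2003282) ≈ 2.0238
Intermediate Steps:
L = 2454 (L = Add(-2, 2456) = 2454)
Add(Mul(Function('h')(71), Pow(-4898, -1)), Mul(4998, Pow(L, -1))) = Add(Mul(63, Pow(-4898, -1)), Mul(4998, Pow(2454, -1))) = Add(Mul(63, Rational(-1, 4898)), Mul(4998, Rational(1, 2454))) = Add(Rational(-63, 4898), Rational(833, 409)) = Rational(4054267, 2003282)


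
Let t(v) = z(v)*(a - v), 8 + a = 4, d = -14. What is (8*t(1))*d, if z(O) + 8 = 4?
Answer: -2240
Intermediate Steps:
z(O) = -4 (z(O) = -8 + 4 = -4)
a = -4 (a = -8 + 4 = -4)
t(v) = 16 + 4*v (t(v) = -4*(-4 - v) = 16 + 4*v)
(8*t(1))*d = (8*(16 + 4*1))*(-14) = (8*(16 + 4))*(-14) = (8*20)*(-14) = 160*(-14) = -2240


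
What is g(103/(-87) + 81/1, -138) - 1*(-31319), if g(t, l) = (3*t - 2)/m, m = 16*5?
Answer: 36333483/1160 ≈ 31322.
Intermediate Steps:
m = 80
g(t, l) = -1/40 + 3*t/80 (g(t, l) = (3*t - 2)/80 = (-2 + 3*t)*(1/80) = -1/40 + 3*t/80)
g(103/(-87) + 81/1, -138) - 1*(-31319) = (-1/40 + 3*(103/(-87) + 81/1)/80) - 1*(-31319) = (-1/40 + 3*(103*(-1/87) + 81*1)/80) + 31319 = (-1/40 + 3*(-103/87 + 81)/80) + 31319 = (-1/40 + (3/80)*(6944/87)) + 31319 = (-1/40 + 434/145) + 31319 = 3443/1160 + 31319 = 36333483/1160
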